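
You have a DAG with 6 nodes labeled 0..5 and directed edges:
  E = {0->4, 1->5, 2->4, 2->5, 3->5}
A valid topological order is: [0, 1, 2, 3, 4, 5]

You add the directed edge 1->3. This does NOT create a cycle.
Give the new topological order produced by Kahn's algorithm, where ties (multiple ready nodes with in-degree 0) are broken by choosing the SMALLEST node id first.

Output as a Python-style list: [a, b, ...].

Old toposort: [0, 1, 2, 3, 4, 5]
Added edge: 1->3
Position of 1 (1) < position of 3 (3). Old order still valid.
Run Kahn's algorithm (break ties by smallest node id):
  initial in-degrees: [0, 0, 0, 1, 2, 3]
  ready (indeg=0): [0, 1, 2]
  pop 0: indeg[4]->1 | ready=[1, 2] | order so far=[0]
  pop 1: indeg[3]->0; indeg[5]->2 | ready=[2, 3] | order so far=[0, 1]
  pop 2: indeg[4]->0; indeg[5]->1 | ready=[3, 4] | order so far=[0, 1, 2]
  pop 3: indeg[5]->0 | ready=[4, 5] | order so far=[0, 1, 2, 3]
  pop 4: no out-edges | ready=[5] | order so far=[0, 1, 2, 3, 4]
  pop 5: no out-edges | ready=[] | order so far=[0, 1, 2, 3, 4, 5]
  Result: [0, 1, 2, 3, 4, 5]

Answer: [0, 1, 2, 3, 4, 5]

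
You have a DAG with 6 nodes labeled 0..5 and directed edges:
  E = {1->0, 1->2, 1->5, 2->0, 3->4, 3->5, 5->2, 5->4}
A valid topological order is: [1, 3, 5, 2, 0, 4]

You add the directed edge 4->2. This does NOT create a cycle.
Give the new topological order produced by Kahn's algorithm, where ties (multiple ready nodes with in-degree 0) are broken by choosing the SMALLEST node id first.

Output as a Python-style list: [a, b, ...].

Answer: [1, 3, 5, 4, 2, 0]

Derivation:
Old toposort: [1, 3, 5, 2, 0, 4]
Added edge: 4->2
Position of 4 (5) > position of 2 (3). Must reorder: 4 must now come before 2.
Run Kahn's algorithm (break ties by smallest node id):
  initial in-degrees: [2, 0, 3, 0, 2, 2]
  ready (indeg=0): [1, 3]
  pop 1: indeg[0]->1; indeg[2]->2; indeg[5]->1 | ready=[3] | order so far=[1]
  pop 3: indeg[4]->1; indeg[5]->0 | ready=[5] | order so far=[1, 3]
  pop 5: indeg[2]->1; indeg[4]->0 | ready=[4] | order so far=[1, 3, 5]
  pop 4: indeg[2]->0 | ready=[2] | order so far=[1, 3, 5, 4]
  pop 2: indeg[0]->0 | ready=[0] | order so far=[1, 3, 5, 4, 2]
  pop 0: no out-edges | ready=[] | order so far=[1, 3, 5, 4, 2, 0]
  Result: [1, 3, 5, 4, 2, 0]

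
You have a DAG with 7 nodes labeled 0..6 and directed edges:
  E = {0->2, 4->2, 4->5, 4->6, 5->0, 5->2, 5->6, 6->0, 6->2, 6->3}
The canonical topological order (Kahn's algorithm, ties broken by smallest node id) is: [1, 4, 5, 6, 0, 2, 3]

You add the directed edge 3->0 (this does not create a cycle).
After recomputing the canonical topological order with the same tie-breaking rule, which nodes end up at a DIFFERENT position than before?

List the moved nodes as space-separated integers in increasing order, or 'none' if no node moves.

Answer: 0 2 3

Derivation:
Old toposort: [1, 4, 5, 6, 0, 2, 3]
Added edge 3->0
Recompute Kahn (smallest-id tiebreak):
  initial in-degrees: [3, 0, 4, 1, 0, 1, 2]
  ready (indeg=0): [1, 4]
  pop 1: no out-edges | ready=[4] | order so far=[1]
  pop 4: indeg[2]->3; indeg[5]->0; indeg[6]->1 | ready=[5] | order so far=[1, 4]
  pop 5: indeg[0]->2; indeg[2]->2; indeg[6]->0 | ready=[6] | order so far=[1, 4, 5]
  pop 6: indeg[0]->1; indeg[2]->1; indeg[3]->0 | ready=[3] | order so far=[1, 4, 5, 6]
  pop 3: indeg[0]->0 | ready=[0] | order so far=[1, 4, 5, 6, 3]
  pop 0: indeg[2]->0 | ready=[2] | order so far=[1, 4, 5, 6, 3, 0]
  pop 2: no out-edges | ready=[] | order so far=[1, 4, 5, 6, 3, 0, 2]
New canonical toposort: [1, 4, 5, 6, 3, 0, 2]
Compare positions:
  Node 0: index 4 -> 5 (moved)
  Node 1: index 0 -> 0 (same)
  Node 2: index 5 -> 6 (moved)
  Node 3: index 6 -> 4 (moved)
  Node 4: index 1 -> 1 (same)
  Node 5: index 2 -> 2 (same)
  Node 6: index 3 -> 3 (same)
Nodes that changed position: 0 2 3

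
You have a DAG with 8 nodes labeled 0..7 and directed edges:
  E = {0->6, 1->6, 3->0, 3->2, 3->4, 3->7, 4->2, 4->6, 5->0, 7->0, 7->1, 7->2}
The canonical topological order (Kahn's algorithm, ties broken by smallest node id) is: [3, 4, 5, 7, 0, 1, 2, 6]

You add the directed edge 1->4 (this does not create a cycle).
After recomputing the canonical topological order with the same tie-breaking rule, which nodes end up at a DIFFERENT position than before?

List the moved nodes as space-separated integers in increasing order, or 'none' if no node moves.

Answer: 0 1 4 5 7

Derivation:
Old toposort: [3, 4, 5, 7, 0, 1, 2, 6]
Added edge 1->4
Recompute Kahn (smallest-id tiebreak):
  initial in-degrees: [3, 1, 3, 0, 2, 0, 3, 1]
  ready (indeg=0): [3, 5]
  pop 3: indeg[0]->2; indeg[2]->2; indeg[4]->1; indeg[7]->0 | ready=[5, 7] | order so far=[3]
  pop 5: indeg[0]->1 | ready=[7] | order so far=[3, 5]
  pop 7: indeg[0]->0; indeg[1]->0; indeg[2]->1 | ready=[0, 1] | order so far=[3, 5, 7]
  pop 0: indeg[6]->2 | ready=[1] | order so far=[3, 5, 7, 0]
  pop 1: indeg[4]->0; indeg[6]->1 | ready=[4] | order so far=[3, 5, 7, 0, 1]
  pop 4: indeg[2]->0; indeg[6]->0 | ready=[2, 6] | order so far=[3, 5, 7, 0, 1, 4]
  pop 2: no out-edges | ready=[6] | order so far=[3, 5, 7, 0, 1, 4, 2]
  pop 6: no out-edges | ready=[] | order so far=[3, 5, 7, 0, 1, 4, 2, 6]
New canonical toposort: [3, 5, 7, 0, 1, 4, 2, 6]
Compare positions:
  Node 0: index 4 -> 3 (moved)
  Node 1: index 5 -> 4 (moved)
  Node 2: index 6 -> 6 (same)
  Node 3: index 0 -> 0 (same)
  Node 4: index 1 -> 5 (moved)
  Node 5: index 2 -> 1 (moved)
  Node 6: index 7 -> 7 (same)
  Node 7: index 3 -> 2 (moved)
Nodes that changed position: 0 1 4 5 7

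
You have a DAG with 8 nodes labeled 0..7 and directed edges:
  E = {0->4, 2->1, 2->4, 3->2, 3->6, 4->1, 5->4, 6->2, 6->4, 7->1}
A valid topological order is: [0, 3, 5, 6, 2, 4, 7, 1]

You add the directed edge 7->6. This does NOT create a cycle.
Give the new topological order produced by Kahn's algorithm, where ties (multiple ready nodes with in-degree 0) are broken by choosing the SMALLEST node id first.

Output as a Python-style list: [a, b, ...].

Answer: [0, 3, 5, 7, 6, 2, 4, 1]

Derivation:
Old toposort: [0, 3, 5, 6, 2, 4, 7, 1]
Added edge: 7->6
Position of 7 (6) > position of 6 (3). Must reorder: 7 must now come before 6.
Run Kahn's algorithm (break ties by smallest node id):
  initial in-degrees: [0, 3, 2, 0, 4, 0, 2, 0]
  ready (indeg=0): [0, 3, 5, 7]
  pop 0: indeg[4]->3 | ready=[3, 5, 7] | order so far=[0]
  pop 3: indeg[2]->1; indeg[6]->1 | ready=[5, 7] | order so far=[0, 3]
  pop 5: indeg[4]->2 | ready=[7] | order so far=[0, 3, 5]
  pop 7: indeg[1]->2; indeg[6]->0 | ready=[6] | order so far=[0, 3, 5, 7]
  pop 6: indeg[2]->0; indeg[4]->1 | ready=[2] | order so far=[0, 3, 5, 7, 6]
  pop 2: indeg[1]->1; indeg[4]->0 | ready=[4] | order so far=[0, 3, 5, 7, 6, 2]
  pop 4: indeg[1]->0 | ready=[1] | order so far=[0, 3, 5, 7, 6, 2, 4]
  pop 1: no out-edges | ready=[] | order so far=[0, 3, 5, 7, 6, 2, 4, 1]
  Result: [0, 3, 5, 7, 6, 2, 4, 1]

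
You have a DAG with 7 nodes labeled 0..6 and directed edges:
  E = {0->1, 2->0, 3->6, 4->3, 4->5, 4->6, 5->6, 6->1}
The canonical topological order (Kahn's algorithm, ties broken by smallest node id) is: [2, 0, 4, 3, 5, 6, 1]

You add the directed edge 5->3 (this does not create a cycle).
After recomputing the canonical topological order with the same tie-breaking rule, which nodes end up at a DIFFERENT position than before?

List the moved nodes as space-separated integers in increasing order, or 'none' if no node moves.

Answer: 3 5

Derivation:
Old toposort: [2, 0, 4, 3, 5, 6, 1]
Added edge 5->3
Recompute Kahn (smallest-id tiebreak):
  initial in-degrees: [1, 2, 0, 2, 0, 1, 3]
  ready (indeg=0): [2, 4]
  pop 2: indeg[0]->0 | ready=[0, 4] | order so far=[2]
  pop 0: indeg[1]->1 | ready=[4] | order so far=[2, 0]
  pop 4: indeg[3]->1; indeg[5]->0; indeg[6]->2 | ready=[5] | order so far=[2, 0, 4]
  pop 5: indeg[3]->0; indeg[6]->1 | ready=[3] | order so far=[2, 0, 4, 5]
  pop 3: indeg[6]->0 | ready=[6] | order so far=[2, 0, 4, 5, 3]
  pop 6: indeg[1]->0 | ready=[1] | order so far=[2, 0, 4, 5, 3, 6]
  pop 1: no out-edges | ready=[] | order so far=[2, 0, 4, 5, 3, 6, 1]
New canonical toposort: [2, 0, 4, 5, 3, 6, 1]
Compare positions:
  Node 0: index 1 -> 1 (same)
  Node 1: index 6 -> 6 (same)
  Node 2: index 0 -> 0 (same)
  Node 3: index 3 -> 4 (moved)
  Node 4: index 2 -> 2 (same)
  Node 5: index 4 -> 3 (moved)
  Node 6: index 5 -> 5 (same)
Nodes that changed position: 3 5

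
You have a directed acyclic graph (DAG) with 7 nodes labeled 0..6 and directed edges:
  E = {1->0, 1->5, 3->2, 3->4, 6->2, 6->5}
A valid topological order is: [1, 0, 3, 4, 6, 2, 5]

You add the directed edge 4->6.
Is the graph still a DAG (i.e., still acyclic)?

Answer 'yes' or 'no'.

Answer: yes

Derivation:
Given toposort: [1, 0, 3, 4, 6, 2, 5]
Position of 4: index 3; position of 6: index 4
New edge 4->6: forward
Forward edge: respects the existing order. Still a DAG, same toposort still valid.
Still a DAG? yes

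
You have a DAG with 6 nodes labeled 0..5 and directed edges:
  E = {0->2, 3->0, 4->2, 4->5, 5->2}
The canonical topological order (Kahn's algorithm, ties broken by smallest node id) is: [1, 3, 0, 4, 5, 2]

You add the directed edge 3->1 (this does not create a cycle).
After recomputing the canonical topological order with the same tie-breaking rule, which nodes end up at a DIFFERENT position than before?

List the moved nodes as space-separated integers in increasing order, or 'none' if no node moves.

Answer: 0 1 3

Derivation:
Old toposort: [1, 3, 0, 4, 5, 2]
Added edge 3->1
Recompute Kahn (smallest-id tiebreak):
  initial in-degrees: [1, 1, 3, 0, 0, 1]
  ready (indeg=0): [3, 4]
  pop 3: indeg[0]->0; indeg[1]->0 | ready=[0, 1, 4] | order so far=[3]
  pop 0: indeg[2]->2 | ready=[1, 4] | order so far=[3, 0]
  pop 1: no out-edges | ready=[4] | order so far=[3, 0, 1]
  pop 4: indeg[2]->1; indeg[5]->0 | ready=[5] | order so far=[3, 0, 1, 4]
  pop 5: indeg[2]->0 | ready=[2] | order so far=[3, 0, 1, 4, 5]
  pop 2: no out-edges | ready=[] | order so far=[3, 0, 1, 4, 5, 2]
New canonical toposort: [3, 0, 1, 4, 5, 2]
Compare positions:
  Node 0: index 2 -> 1 (moved)
  Node 1: index 0 -> 2 (moved)
  Node 2: index 5 -> 5 (same)
  Node 3: index 1 -> 0 (moved)
  Node 4: index 3 -> 3 (same)
  Node 5: index 4 -> 4 (same)
Nodes that changed position: 0 1 3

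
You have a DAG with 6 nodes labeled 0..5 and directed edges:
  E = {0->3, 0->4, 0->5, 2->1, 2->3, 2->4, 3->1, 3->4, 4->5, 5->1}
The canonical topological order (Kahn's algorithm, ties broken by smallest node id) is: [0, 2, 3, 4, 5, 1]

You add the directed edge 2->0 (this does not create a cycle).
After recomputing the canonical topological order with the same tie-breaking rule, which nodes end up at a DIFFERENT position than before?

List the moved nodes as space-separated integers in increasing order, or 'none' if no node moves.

Old toposort: [0, 2, 3, 4, 5, 1]
Added edge 2->0
Recompute Kahn (smallest-id tiebreak):
  initial in-degrees: [1, 3, 0, 2, 3, 2]
  ready (indeg=0): [2]
  pop 2: indeg[0]->0; indeg[1]->2; indeg[3]->1; indeg[4]->2 | ready=[0] | order so far=[2]
  pop 0: indeg[3]->0; indeg[4]->1; indeg[5]->1 | ready=[3] | order so far=[2, 0]
  pop 3: indeg[1]->1; indeg[4]->0 | ready=[4] | order so far=[2, 0, 3]
  pop 4: indeg[5]->0 | ready=[5] | order so far=[2, 0, 3, 4]
  pop 5: indeg[1]->0 | ready=[1] | order so far=[2, 0, 3, 4, 5]
  pop 1: no out-edges | ready=[] | order so far=[2, 0, 3, 4, 5, 1]
New canonical toposort: [2, 0, 3, 4, 5, 1]
Compare positions:
  Node 0: index 0 -> 1 (moved)
  Node 1: index 5 -> 5 (same)
  Node 2: index 1 -> 0 (moved)
  Node 3: index 2 -> 2 (same)
  Node 4: index 3 -> 3 (same)
  Node 5: index 4 -> 4 (same)
Nodes that changed position: 0 2

Answer: 0 2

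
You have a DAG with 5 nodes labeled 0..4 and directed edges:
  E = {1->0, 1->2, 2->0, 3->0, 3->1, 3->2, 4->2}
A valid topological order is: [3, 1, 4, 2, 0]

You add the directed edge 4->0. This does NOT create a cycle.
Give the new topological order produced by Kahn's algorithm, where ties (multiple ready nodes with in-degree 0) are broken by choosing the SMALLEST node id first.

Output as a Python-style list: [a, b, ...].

Old toposort: [3, 1, 4, 2, 0]
Added edge: 4->0
Position of 4 (2) < position of 0 (4). Old order still valid.
Run Kahn's algorithm (break ties by smallest node id):
  initial in-degrees: [4, 1, 3, 0, 0]
  ready (indeg=0): [3, 4]
  pop 3: indeg[0]->3; indeg[1]->0; indeg[2]->2 | ready=[1, 4] | order so far=[3]
  pop 1: indeg[0]->2; indeg[2]->1 | ready=[4] | order so far=[3, 1]
  pop 4: indeg[0]->1; indeg[2]->0 | ready=[2] | order so far=[3, 1, 4]
  pop 2: indeg[0]->0 | ready=[0] | order so far=[3, 1, 4, 2]
  pop 0: no out-edges | ready=[] | order so far=[3, 1, 4, 2, 0]
  Result: [3, 1, 4, 2, 0]

Answer: [3, 1, 4, 2, 0]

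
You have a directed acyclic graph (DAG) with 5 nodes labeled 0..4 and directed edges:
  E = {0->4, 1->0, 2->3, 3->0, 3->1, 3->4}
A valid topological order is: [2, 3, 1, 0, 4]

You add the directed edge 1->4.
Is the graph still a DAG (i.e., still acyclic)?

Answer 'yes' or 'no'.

Answer: yes

Derivation:
Given toposort: [2, 3, 1, 0, 4]
Position of 1: index 2; position of 4: index 4
New edge 1->4: forward
Forward edge: respects the existing order. Still a DAG, same toposort still valid.
Still a DAG? yes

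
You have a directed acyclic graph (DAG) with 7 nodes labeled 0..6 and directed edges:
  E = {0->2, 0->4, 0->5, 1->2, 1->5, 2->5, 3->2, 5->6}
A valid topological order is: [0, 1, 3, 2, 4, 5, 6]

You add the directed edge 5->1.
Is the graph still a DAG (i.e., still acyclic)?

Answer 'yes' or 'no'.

Answer: no

Derivation:
Given toposort: [0, 1, 3, 2, 4, 5, 6]
Position of 5: index 5; position of 1: index 1
New edge 5->1: backward (u after v in old order)
Backward edge: old toposort is now invalid. Check if this creates a cycle.
Does 1 already reach 5? Reachable from 1: [1, 2, 5, 6]. YES -> cycle!
Still a DAG? no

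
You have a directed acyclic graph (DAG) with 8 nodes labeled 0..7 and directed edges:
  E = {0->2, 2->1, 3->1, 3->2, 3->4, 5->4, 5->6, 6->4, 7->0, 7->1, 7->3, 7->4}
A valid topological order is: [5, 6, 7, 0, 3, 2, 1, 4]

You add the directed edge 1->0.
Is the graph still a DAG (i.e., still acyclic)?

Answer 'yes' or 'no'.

Given toposort: [5, 6, 7, 0, 3, 2, 1, 4]
Position of 1: index 6; position of 0: index 3
New edge 1->0: backward (u after v in old order)
Backward edge: old toposort is now invalid. Check if this creates a cycle.
Does 0 already reach 1? Reachable from 0: [0, 1, 2]. YES -> cycle!
Still a DAG? no

Answer: no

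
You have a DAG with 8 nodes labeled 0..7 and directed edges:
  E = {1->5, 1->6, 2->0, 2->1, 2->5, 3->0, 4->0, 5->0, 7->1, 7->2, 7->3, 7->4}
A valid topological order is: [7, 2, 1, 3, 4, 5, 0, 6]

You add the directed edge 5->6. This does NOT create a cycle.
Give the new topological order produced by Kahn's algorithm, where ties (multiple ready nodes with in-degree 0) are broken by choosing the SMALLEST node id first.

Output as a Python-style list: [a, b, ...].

Old toposort: [7, 2, 1, 3, 4, 5, 0, 6]
Added edge: 5->6
Position of 5 (5) < position of 6 (7). Old order still valid.
Run Kahn's algorithm (break ties by smallest node id):
  initial in-degrees: [4, 2, 1, 1, 1, 2, 2, 0]
  ready (indeg=0): [7]
  pop 7: indeg[1]->1; indeg[2]->0; indeg[3]->0; indeg[4]->0 | ready=[2, 3, 4] | order so far=[7]
  pop 2: indeg[0]->3; indeg[1]->0; indeg[5]->1 | ready=[1, 3, 4] | order so far=[7, 2]
  pop 1: indeg[5]->0; indeg[6]->1 | ready=[3, 4, 5] | order so far=[7, 2, 1]
  pop 3: indeg[0]->2 | ready=[4, 5] | order so far=[7, 2, 1, 3]
  pop 4: indeg[0]->1 | ready=[5] | order so far=[7, 2, 1, 3, 4]
  pop 5: indeg[0]->0; indeg[6]->0 | ready=[0, 6] | order so far=[7, 2, 1, 3, 4, 5]
  pop 0: no out-edges | ready=[6] | order so far=[7, 2, 1, 3, 4, 5, 0]
  pop 6: no out-edges | ready=[] | order so far=[7, 2, 1, 3, 4, 5, 0, 6]
  Result: [7, 2, 1, 3, 4, 5, 0, 6]

Answer: [7, 2, 1, 3, 4, 5, 0, 6]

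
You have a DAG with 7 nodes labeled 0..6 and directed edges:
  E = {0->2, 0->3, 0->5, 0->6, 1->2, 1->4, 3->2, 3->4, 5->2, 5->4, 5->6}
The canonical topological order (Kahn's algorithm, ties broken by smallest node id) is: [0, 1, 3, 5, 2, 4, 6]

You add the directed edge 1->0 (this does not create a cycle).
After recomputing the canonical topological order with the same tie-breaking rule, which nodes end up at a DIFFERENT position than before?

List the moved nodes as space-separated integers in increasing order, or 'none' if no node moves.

Answer: 0 1

Derivation:
Old toposort: [0, 1, 3, 5, 2, 4, 6]
Added edge 1->0
Recompute Kahn (smallest-id tiebreak):
  initial in-degrees: [1, 0, 4, 1, 3, 1, 2]
  ready (indeg=0): [1]
  pop 1: indeg[0]->0; indeg[2]->3; indeg[4]->2 | ready=[0] | order so far=[1]
  pop 0: indeg[2]->2; indeg[3]->0; indeg[5]->0; indeg[6]->1 | ready=[3, 5] | order so far=[1, 0]
  pop 3: indeg[2]->1; indeg[4]->1 | ready=[5] | order so far=[1, 0, 3]
  pop 5: indeg[2]->0; indeg[4]->0; indeg[6]->0 | ready=[2, 4, 6] | order so far=[1, 0, 3, 5]
  pop 2: no out-edges | ready=[4, 6] | order so far=[1, 0, 3, 5, 2]
  pop 4: no out-edges | ready=[6] | order so far=[1, 0, 3, 5, 2, 4]
  pop 6: no out-edges | ready=[] | order so far=[1, 0, 3, 5, 2, 4, 6]
New canonical toposort: [1, 0, 3, 5, 2, 4, 6]
Compare positions:
  Node 0: index 0 -> 1 (moved)
  Node 1: index 1 -> 0 (moved)
  Node 2: index 4 -> 4 (same)
  Node 3: index 2 -> 2 (same)
  Node 4: index 5 -> 5 (same)
  Node 5: index 3 -> 3 (same)
  Node 6: index 6 -> 6 (same)
Nodes that changed position: 0 1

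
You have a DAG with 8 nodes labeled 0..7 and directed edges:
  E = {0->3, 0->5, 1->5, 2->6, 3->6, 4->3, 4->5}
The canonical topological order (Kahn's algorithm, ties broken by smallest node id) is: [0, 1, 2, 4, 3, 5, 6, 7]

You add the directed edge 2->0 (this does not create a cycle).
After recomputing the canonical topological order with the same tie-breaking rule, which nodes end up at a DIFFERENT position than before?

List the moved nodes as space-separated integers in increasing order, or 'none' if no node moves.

Old toposort: [0, 1, 2, 4, 3, 5, 6, 7]
Added edge 2->0
Recompute Kahn (smallest-id tiebreak):
  initial in-degrees: [1, 0, 0, 2, 0, 3, 2, 0]
  ready (indeg=0): [1, 2, 4, 7]
  pop 1: indeg[5]->2 | ready=[2, 4, 7] | order so far=[1]
  pop 2: indeg[0]->0; indeg[6]->1 | ready=[0, 4, 7] | order so far=[1, 2]
  pop 0: indeg[3]->1; indeg[5]->1 | ready=[4, 7] | order so far=[1, 2, 0]
  pop 4: indeg[3]->0; indeg[5]->0 | ready=[3, 5, 7] | order so far=[1, 2, 0, 4]
  pop 3: indeg[6]->0 | ready=[5, 6, 7] | order so far=[1, 2, 0, 4, 3]
  pop 5: no out-edges | ready=[6, 7] | order so far=[1, 2, 0, 4, 3, 5]
  pop 6: no out-edges | ready=[7] | order so far=[1, 2, 0, 4, 3, 5, 6]
  pop 7: no out-edges | ready=[] | order so far=[1, 2, 0, 4, 3, 5, 6, 7]
New canonical toposort: [1, 2, 0, 4, 3, 5, 6, 7]
Compare positions:
  Node 0: index 0 -> 2 (moved)
  Node 1: index 1 -> 0 (moved)
  Node 2: index 2 -> 1 (moved)
  Node 3: index 4 -> 4 (same)
  Node 4: index 3 -> 3 (same)
  Node 5: index 5 -> 5 (same)
  Node 6: index 6 -> 6 (same)
  Node 7: index 7 -> 7 (same)
Nodes that changed position: 0 1 2

Answer: 0 1 2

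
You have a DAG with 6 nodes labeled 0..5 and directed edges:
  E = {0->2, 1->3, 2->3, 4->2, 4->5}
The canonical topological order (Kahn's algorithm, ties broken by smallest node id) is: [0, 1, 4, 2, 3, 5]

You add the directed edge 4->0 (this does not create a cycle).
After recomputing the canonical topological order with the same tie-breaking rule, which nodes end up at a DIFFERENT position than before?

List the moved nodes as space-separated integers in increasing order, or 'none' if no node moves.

Old toposort: [0, 1, 4, 2, 3, 5]
Added edge 4->0
Recompute Kahn (smallest-id tiebreak):
  initial in-degrees: [1, 0, 2, 2, 0, 1]
  ready (indeg=0): [1, 4]
  pop 1: indeg[3]->1 | ready=[4] | order so far=[1]
  pop 4: indeg[0]->0; indeg[2]->1; indeg[5]->0 | ready=[0, 5] | order so far=[1, 4]
  pop 0: indeg[2]->0 | ready=[2, 5] | order so far=[1, 4, 0]
  pop 2: indeg[3]->0 | ready=[3, 5] | order so far=[1, 4, 0, 2]
  pop 3: no out-edges | ready=[5] | order so far=[1, 4, 0, 2, 3]
  pop 5: no out-edges | ready=[] | order so far=[1, 4, 0, 2, 3, 5]
New canonical toposort: [1, 4, 0, 2, 3, 5]
Compare positions:
  Node 0: index 0 -> 2 (moved)
  Node 1: index 1 -> 0 (moved)
  Node 2: index 3 -> 3 (same)
  Node 3: index 4 -> 4 (same)
  Node 4: index 2 -> 1 (moved)
  Node 5: index 5 -> 5 (same)
Nodes that changed position: 0 1 4

Answer: 0 1 4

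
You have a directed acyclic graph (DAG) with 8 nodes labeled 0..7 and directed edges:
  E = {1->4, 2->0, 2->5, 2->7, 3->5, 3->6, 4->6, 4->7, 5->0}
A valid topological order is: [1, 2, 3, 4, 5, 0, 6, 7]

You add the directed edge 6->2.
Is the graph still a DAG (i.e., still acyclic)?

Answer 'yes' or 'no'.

Given toposort: [1, 2, 3, 4, 5, 0, 6, 7]
Position of 6: index 6; position of 2: index 1
New edge 6->2: backward (u after v in old order)
Backward edge: old toposort is now invalid. Check if this creates a cycle.
Does 2 already reach 6? Reachable from 2: [0, 2, 5, 7]. NO -> still a DAG (reorder needed).
Still a DAG? yes

Answer: yes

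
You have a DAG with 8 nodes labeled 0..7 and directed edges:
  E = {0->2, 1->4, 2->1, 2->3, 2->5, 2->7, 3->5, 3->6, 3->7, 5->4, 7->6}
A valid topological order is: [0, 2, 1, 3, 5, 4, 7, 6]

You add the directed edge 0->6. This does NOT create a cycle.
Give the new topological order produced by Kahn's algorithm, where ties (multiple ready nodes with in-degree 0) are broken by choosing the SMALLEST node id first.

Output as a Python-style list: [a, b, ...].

Answer: [0, 2, 1, 3, 5, 4, 7, 6]

Derivation:
Old toposort: [0, 2, 1, 3, 5, 4, 7, 6]
Added edge: 0->6
Position of 0 (0) < position of 6 (7). Old order still valid.
Run Kahn's algorithm (break ties by smallest node id):
  initial in-degrees: [0, 1, 1, 1, 2, 2, 3, 2]
  ready (indeg=0): [0]
  pop 0: indeg[2]->0; indeg[6]->2 | ready=[2] | order so far=[0]
  pop 2: indeg[1]->0; indeg[3]->0; indeg[5]->1; indeg[7]->1 | ready=[1, 3] | order so far=[0, 2]
  pop 1: indeg[4]->1 | ready=[3] | order so far=[0, 2, 1]
  pop 3: indeg[5]->0; indeg[6]->1; indeg[7]->0 | ready=[5, 7] | order so far=[0, 2, 1, 3]
  pop 5: indeg[4]->0 | ready=[4, 7] | order so far=[0, 2, 1, 3, 5]
  pop 4: no out-edges | ready=[7] | order so far=[0, 2, 1, 3, 5, 4]
  pop 7: indeg[6]->0 | ready=[6] | order so far=[0, 2, 1, 3, 5, 4, 7]
  pop 6: no out-edges | ready=[] | order so far=[0, 2, 1, 3, 5, 4, 7, 6]
  Result: [0, 2, 1, 3, 5, 4, 7, 6]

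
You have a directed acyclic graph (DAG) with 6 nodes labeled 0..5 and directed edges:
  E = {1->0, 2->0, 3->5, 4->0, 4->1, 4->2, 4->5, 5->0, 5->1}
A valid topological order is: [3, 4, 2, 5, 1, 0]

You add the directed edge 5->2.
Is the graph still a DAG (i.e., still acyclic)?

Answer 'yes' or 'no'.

Given toposort: [3, 4, 2, 5, 1, 0]
Position of 5: index 3; position of 2: index 2
New edge 5->2: backward (u after v in old order)
Backward edge: old toposort is now invalid. Check if this creates a cycle.
Does 2 already reach 5? Reachable from 2: [0, 2]. NO -> still a DAG (reorder needed).
Still a DAG? yes

Answer: yes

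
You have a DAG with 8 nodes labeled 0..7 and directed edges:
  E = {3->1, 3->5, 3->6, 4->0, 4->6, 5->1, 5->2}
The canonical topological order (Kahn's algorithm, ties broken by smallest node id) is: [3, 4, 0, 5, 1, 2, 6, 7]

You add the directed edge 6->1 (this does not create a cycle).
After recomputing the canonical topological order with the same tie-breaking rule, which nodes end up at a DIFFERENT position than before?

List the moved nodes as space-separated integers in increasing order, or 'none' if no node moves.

Old toposort: [3, 4, 0, 5, 1, 2, 6, 7]
Added edge 6->1
Recompute Kahn (smallest-id tiebreak):
  initial in-degrees: [1, 3, 1, 0, 0, 1, 2, 0]
  ready (indeg=0): [3, 4, 7]
  pop 3: indeg[1]->2; indeg[5]->0; indeg[6]->1 | ready=[4, 5, 7] | order so far=[3]
  pop 4: indeg[0]->0; indeg[6]->0 | ready=[0, 5, 6, 7] | order so far=[3, 4]
  pop 0: no out-edges | ready=[5, 6, 7] | order so far=[3, 4, 0]
  pop 5: indeg[1]->1; indeg[2]->0 | ready=[2, 6, 7] | order so far=[3, 4, 0, 5]
  pop 2: no out-edges | ready=[6, 7] | order so far=[3, 4, 0, 5, 2]
  pop 6: indeg[1]->0 | ready=[1, 7] | order so far=[3, 4, 0, 5, 2, 6]
  pop 1: no out-edges | ready=[7] | order so far=[3, 4, 0, 5, 2, 6, 1]
  pop 7: no out-edges | ready=[] | order so far=[3, 4, 0, 5, 2, 6, 1, 7]
New canonical toposort: [3, 4, 0, 5, 2, 6, 1, 7]
Compare positions:
  Node 0: index 2 -> 2 (same)
  Node 1: index 4 -> 6 (moved)
  Node 2: index 5 -> 4 (moved)
  Node 3: index 0 -> 0 (same)
  Node 4: index 1 -> 1 (same)
  Node 5: index 3 -> 3 (same)
  Node 6: index 6 -> 5 (moved)
  Node 7: index 7 -> 7 (same)
Nodes that changed position: 1 2 6

Answer: 1 2 6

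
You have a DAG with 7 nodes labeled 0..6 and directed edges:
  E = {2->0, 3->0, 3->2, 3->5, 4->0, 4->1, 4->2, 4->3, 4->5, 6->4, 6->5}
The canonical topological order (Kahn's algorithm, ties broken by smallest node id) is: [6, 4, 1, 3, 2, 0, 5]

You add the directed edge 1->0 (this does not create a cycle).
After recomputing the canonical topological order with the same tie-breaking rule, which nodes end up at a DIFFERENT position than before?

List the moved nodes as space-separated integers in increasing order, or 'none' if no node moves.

Answer: none

Derivation:
Old toposort: [6, 4, 1, 3, 2, 0, 5]
Added edge 1->0
Recompute Kahn (smallest-id tiebreak):
  initial in-degrees: [4, 1, 2, 1, 1, 3, 0]
  ready (indeg=0): [6]
  pop 6: indeg[4]->0; indeg[5]->2 | ready=[4] | order so far=[6]
  pop 4: indeg[0]->3; indeg[1]->0; indeg[2]->1; indeg[3]->0; indeg[5]->1 | ready=[1, 3] | order so far=[6, 4]
  pop 1: indeg[0]->2 | ready=[3] | order so far=[6, 4, 1]
  pop 3: indeg[0]->1; indeg[2]->0; indeg[5]->0 | ready=[2, 5] | order so far=[6, 4, 1, 3]
  pop 2: indeg[0]->0 | ready=[0, 5] | order so far=[6, 4, 1, 3, 2]
  pop 0: no out-edges | ready=[5] | order so far=[6, 4, 1, 3, 2, 0]
  pop 5: no out-edges | ready=[] | order so far=[6, 4, 1, 3, 2, 0, 5]
New canonical toposort: [6, 4, 1, 3, 2, 0, 5]
Compare positions:
  Node 0: index 5 -> 5 (same)
  Node 1: index 2 -> 2 (same)
  Node 2: index 4 -> 4 (same)
  Node 3: index 3 -> 3 (same)
  Node 4: index 1 -> 1 (same)
  Node 5: index 6 -> 6 (same)
  Node 6: index 0 -> 0 (same)
Nodes that changed position: none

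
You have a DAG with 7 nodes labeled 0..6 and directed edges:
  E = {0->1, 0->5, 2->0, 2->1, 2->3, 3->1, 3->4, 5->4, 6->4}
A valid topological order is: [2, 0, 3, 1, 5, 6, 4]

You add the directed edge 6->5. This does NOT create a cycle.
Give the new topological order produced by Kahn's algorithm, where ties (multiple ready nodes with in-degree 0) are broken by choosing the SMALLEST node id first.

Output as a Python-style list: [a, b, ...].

Old toposort: [2, 0, 3, 1, 5, 6, 4]
Added edge: 6->5
Position of 6 (5) > position of 5 (4). Must reorder: 6 must now come before 5.
Run Kahn's algorithm (break ties by smallest node id):
  initial in-degrees: [1, 3, 0, 1, 3, 2, 0]
  ready (indeg=0): [2, 6]
  pop 2: indeg[0]->0; indeg[1]->2; indeg[3]->0 | ready=[0, 3, 6] | order so far=[2]
  pop 0: indeg[1]->1; indeg[5]->1 | ready=[3, 6] | order so far=[2, 0]
  pop 3: indeg[1]->0; indeg[4]->2 | ready=[1, 6] | order so far=[2, 0, 3]
  pop 1: no out-edges | ready=[6] | order so far=[2, 0, 3, 1]
  pop 6: indeg[4]->1; indeg[5]->0 | ready=[5] | order so far=[2, 0, 3, 1, 6]
  pop 5: indeg[4]->0 | ready=[4] | order so far=[2, 0, 3, 1, 6, 5]
  pop 4: no out-edges | ready=[] | order so far=[2, 0, 3, 1, 6, 5, 4]
  Result: [2, 0, 3, 1, 6, 5, 4]

Answer: [2, 0, 3, 1, 6, 5, 4]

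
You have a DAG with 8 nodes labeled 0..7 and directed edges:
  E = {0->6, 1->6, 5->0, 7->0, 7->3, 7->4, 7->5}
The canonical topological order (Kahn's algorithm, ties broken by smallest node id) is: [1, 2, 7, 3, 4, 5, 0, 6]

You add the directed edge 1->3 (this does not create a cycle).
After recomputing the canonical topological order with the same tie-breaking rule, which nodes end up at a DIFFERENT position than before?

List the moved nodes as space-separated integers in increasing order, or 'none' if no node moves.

Answer: none

Derivation:
Old toposort: [1, 2, 7, 3, 4, 5, 0, 6]
Added edge 1->3
Recompute Kahn (smallest-id tiebreak):
  initial in-degrees: [2, 0, 0, 2, 1, 1, 2, 0]
  ready (indeg=0): [1, 2, 7]
  pop 1: indeg[3]->1; indeg[6]->1 | ready=[2, 7] | order so far=[1]
  pop 2: no out-edges | ready=[7] | order so far=[1, 2]
  pop 7: indeg[0]->1; indeg[3]->0; indeg[4]->0; indeg[5]->0 | ready=[3, 4, 5] | order so far=[1, 2, 7]
  pop 3: no out-edges | ready=[4, 5] | order so far=[1, 2, 7, 3]
  pop 4: no out-edges | ready=[5] | order so far=[1, 2, 7, 3, 4]
  pop 5: indeg[0]->0 | ready=[0] | order so far=[1, 2, 7, 3, 4, 5]
  pop 0: indeg[6]->0 | ready=[6] | order so far=[1, 2, 7, 3, 4, 5, 0]
  pop 6: no out-edges | ready=[] | order so far=[1, 2, 7, 3, 4, 5, 0, 6]
New canonical toposort: [1, 2, 7, 3, 4, 5, 0, 6]
Compare positions:
  Node 0: index 6 -> 6 (same)
  Node 1: index 0 -> 0 (same)
  Node 2: index 1 -> 1 (same)
  Node 3: index 3 -> 3 (same)
  Node 4: index 4 -> 4 (same)
  Node 5: index 5 -> 5 (same)
  Node 6: index 7 -> 7 (same)
  Node 7: index 2 -> 2 (same)
Nodes that changed position: none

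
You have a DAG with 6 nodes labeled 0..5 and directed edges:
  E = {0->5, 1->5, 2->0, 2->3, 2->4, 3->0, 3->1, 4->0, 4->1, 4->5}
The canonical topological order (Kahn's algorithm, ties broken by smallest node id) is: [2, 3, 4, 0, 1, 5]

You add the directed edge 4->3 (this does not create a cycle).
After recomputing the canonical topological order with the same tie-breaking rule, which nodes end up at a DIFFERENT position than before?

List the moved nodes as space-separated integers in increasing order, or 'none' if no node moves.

Old toposort: [2, 3, 4, 0, 1, 5]
Added edge 4->3
Recompute Kahn (smallest-id tiebreak):
  initial in-degrees: [3, 2, 0, 2, 1, 3]
  ready (indeg=0): [2]
  pop 2: indeg[0]->2; indeg[3]->1; indeg[4]->0 | ready=[4] | order so far=[2]
  pop 4: indeg[0]->1; indeg[1]->1; indeg[3]->0; indeg[5]->2 | ready=[3] | order so far=[2, 4]
  pop 3: indeg[0]->0; indeg[1]->0 | ready=[0, 1] | order so far=[2, 4, 3]
  pop 0: indeg[5]->1 | ready=[1] | order so far=[2, 4, 3, 0]
  pop 1: indeg[5]->0 | ready=[5] | order so far=[2, 4, 3, 0, 1]
  pop 5: no out-edges | ready=[] | order so far=[2, 4, 3, 0, 1, 5]
New canonical toposort: [2, 4, 3, 0, 1, 5]
Compare positions:
  Node 0: index 3 -> 3 (same)
  Node 1: index 4 -> 4 (same)
  Node 2: index 0 -> 0 (same)
  Node 3: index 1 -> 2 (moved)
  Node 4: index 2 -> 1 (moved)
  Node 5: index 5 -> 5 (same)
Nodes that changed position: 3 4

Answer: 3 4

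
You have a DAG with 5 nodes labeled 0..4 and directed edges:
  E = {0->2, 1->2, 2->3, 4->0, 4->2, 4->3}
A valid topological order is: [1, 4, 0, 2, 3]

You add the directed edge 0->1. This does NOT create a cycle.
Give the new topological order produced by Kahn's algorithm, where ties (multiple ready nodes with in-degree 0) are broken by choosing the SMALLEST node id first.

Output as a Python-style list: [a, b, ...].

Answer: [4, 0, 1, 2, 3]

Derivation:
Old toposort: [1, 4, 0, 2, 3]
Added edge: 0->1
Position of 0 (2) > position of 1 (0). Must reorder: 0 must now come before 1.
Run Kahn's algorithm (break ties by smallest node id):
  initial in-degrees: [1, 1, 3, 2, 0]
  ready (indeg=0): [4]
  pop 4: indeg[0]->0; indeg[2]->2; indeg[3]->1 | ready=[0] | order so far=[4]
  pop 0: indeg[1]->0; indeg[2]->1 | ready=[1] | order so far=[4, 0]
  pop 1: indeg[2]->0 | ready=[2] | order so far=[4, 0, 1]
  pop 2: indeg[3]->0 | ready=[3] | order so far=[4, 0, 1, 2]
  pop 3: no out-edges | ready=[] | order so far=[4, 0, 1, 2, 3]
  Result: [4, 0, 1, 2, 3]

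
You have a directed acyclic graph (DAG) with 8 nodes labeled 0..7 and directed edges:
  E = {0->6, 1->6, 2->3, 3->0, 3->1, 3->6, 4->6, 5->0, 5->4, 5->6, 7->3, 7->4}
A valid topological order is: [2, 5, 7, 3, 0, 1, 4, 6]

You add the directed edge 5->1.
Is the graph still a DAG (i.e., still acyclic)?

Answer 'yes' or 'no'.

Given toposort: [2, 5, 7, 3, 0, 1, 4, 6]
Position of 5: index 1; position of 1: index 5
New edge 5->1: forward
Forward edge: respects the existing order. Still a DAG, same toposort still valid.
Still a DAG? yes

Answer: yes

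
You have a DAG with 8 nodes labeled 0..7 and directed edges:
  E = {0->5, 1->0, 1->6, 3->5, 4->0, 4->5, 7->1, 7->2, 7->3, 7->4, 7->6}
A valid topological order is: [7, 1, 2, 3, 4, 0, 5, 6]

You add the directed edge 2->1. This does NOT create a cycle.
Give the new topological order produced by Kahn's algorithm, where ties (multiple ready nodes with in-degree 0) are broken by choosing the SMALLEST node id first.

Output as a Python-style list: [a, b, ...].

Old toposort: [7, 1, 2, 3, 4, 0, 5, 6]
Added edge: 2->1
Position of 2 (2) > position of 1 (1). Must reorder: 2 must now come before 1.
Run Kahn's algorithm (break ties by smallest node id):
  initial in-degrees: [2, 2, 1, 1, 1, 3, 2, 0]
  ready (indeg=0): [7]
  pop 7: indeg[1]->1; indeg[2]->0; indeg[3]->0; indeg[4]->0; indeg[6]->1 | ready=[2, 3, 4] | order so far=[7]
  pop 2: indeg[1]->0 | ready=[1, 3, 4] | order so far=[7, 2]
  pop 1: indeg[0]->1; indeg[6]->0 | ready=[3, 4, 6] | order so far=[7, 2, 1]
  pop 3: indeg[5]->2 | ready=[4, 6] | order so far=[7, 2, 1, 3]
  pop 4: indeg[0]->0; indeg[5]->1 | ready=[0, 6] | order so far=[7, 2, 1, 3, 4]
  pop 0: indeg[5]->0 | ready=[5, 6] | order so far=[7, 2, 1, 3, 4, 0]
  pop 5: no out-edges | ready=[6] | order so far=[7, 2, 1, 3, 4, 0, 5]
  pop 6: no out-edges | ready=[] | order so far=[7, 2, 1, 3, 4, 0, 5, 6]
  Result: [7, 2, 1, 3, 4, 0, 5, 6]

Answer: [7, 2, 1, 3, 4, 0, 5, 6]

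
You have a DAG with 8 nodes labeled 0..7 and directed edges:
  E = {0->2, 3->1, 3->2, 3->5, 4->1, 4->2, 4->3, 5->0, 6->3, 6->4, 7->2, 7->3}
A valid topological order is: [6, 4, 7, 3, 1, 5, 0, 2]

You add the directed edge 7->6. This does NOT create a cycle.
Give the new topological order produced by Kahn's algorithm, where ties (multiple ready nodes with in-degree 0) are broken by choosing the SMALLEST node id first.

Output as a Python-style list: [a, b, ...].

Old toposort: [6, 4, 7, 3, 1, 5, 0, 2]
Added edge: 7->6
Position of 7 (2) > position of 6 (0). Must reorder: 7 must now come before 6.
Run Kahn's algorithm (break ties by smallest node id):
  initial in-degrees: [1, 2, 4, 3, 1, 1, 1, 0]
  ready (indeg=0): [7]
  pop 7: indeg[2]->3; indeg[3]->2; indeg[6]->0 | ready=[6] | order so far=[7]
  pop 6: indeg[3]->1; indeg[4]->0 | ready=[4] | order so far=[7, 6]
  pop 4: indeg[1]->1; indeg[2]->2; indeg[3]->0 | ready=[3] | order so far=[7, 6, 4]
  pop 3: indeg[1]->0; indeg[2]->1; indeg[5]->0 | ready=[1, 5] | order so far=[7, 6, 4, 3]
  pop 1: no out-edges | ready=[5] | order so far=[7, 6, 4, 3, 1]
  pop 5: indeg[0]->0 | ready=[0] | order so far=[7, 6, 4, 3, 1, 5]
  pop 0: indeg[2]->0 | ready=[2] | order so far=[7, 6, 4, 3, 1, 5, 0]
  pop 2: no out-edges | ready=[] | order so far=[7, 6, 4, 3, 1, 5, 0, 2]
  Result: [7, 6, 4, 3, 1, 5, 0, 2]

Answer: [7, 6, 4, 3, 1, 5, 0, 2]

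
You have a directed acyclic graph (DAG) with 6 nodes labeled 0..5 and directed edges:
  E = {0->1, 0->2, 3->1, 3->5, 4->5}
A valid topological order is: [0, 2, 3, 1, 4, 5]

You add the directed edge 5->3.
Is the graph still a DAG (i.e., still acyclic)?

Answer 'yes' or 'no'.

Answer: no

Derivation:
Given toposort: [0, 2, 3, 1, 4, 5]
Position of 5: index 5; position of 3: index 2
New edge 5->3: backward (u after v in old order)
Backward edge: old toposort is now invalid. Check if this creates a cycle.
Does 3 already reach 5? Reachable from 3: [1, 3, 5]. YES -> cycle!
Still a DAG? no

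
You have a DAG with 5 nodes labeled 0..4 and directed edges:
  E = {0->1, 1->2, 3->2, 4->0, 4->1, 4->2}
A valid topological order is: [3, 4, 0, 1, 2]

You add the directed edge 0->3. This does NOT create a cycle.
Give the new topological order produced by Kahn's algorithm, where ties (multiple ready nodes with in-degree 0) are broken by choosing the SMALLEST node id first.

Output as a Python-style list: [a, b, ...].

Old toposort: [3, 4, 0, 1, 2]
Added edge: 0->3
Position of 0 (2) > position of 3 (0). Must reorder: 0 must now come before 3.
Run Kahn's algorithm (break ties by smallest node id):
  initial in-degrees: [1, 2, 3, 1, 0]
  ready (indeg=0): [4]
  pop 4: indeg[0]->0; indeg[1]->1; indeg[2]->2 | ready=[0] | order so far=[4]
  pop 0: indeg[1]->0; indeg[3]->0 | ready=[1, 3] | order so far=[4, 0]
  pop 1: indeg[2]->1 | ready=[3] | order so far=[4, 0, 1]
  pop 3: indeg[2]->0 | ready=[2] | order so far=[4, 0, 1, 3]
  pop 2: no out-edges | ready=[] | order so far=[4, 0, 1, 3, 2]
  Result: [4, 0, 1, 3, 2]

Answer: [4, 0, 1, 3, 2]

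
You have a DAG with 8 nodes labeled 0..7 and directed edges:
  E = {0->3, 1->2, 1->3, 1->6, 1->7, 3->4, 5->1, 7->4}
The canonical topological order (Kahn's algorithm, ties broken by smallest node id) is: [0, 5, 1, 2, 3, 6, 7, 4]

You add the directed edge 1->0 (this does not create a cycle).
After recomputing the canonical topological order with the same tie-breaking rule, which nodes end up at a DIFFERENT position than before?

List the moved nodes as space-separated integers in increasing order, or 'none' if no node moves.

Answer: 0 1 5

Derivation:
Old toposort: [0, 5, 1, 2, 3, 6, 7, 4]
Added edge 1->0
Recompute Kahn (smallest-id tiebreak):
  initial in-degrees: [1, 1, 1, 2, 2, 0, 1, 1]
  ready (indeg=0): [5]
  pop 5: indeg[1]->0 | ready=[1] | order so far=[5]
  pop 1: indeg[0]->0; indeg[2]->0; indeg[3]->1; indeg[6]->0; indeg[7]->0 | ready=[0, 2, 6, 7] | order so far=[5, 1]
  pop 0: indeg[3]->0 | ready=[2, 3, 6, 7] | order so far=[5, 1, 0]
  pop 2: no out-edges | ready=[3, 6, 7] | order so far=[5, 1, 0, 2]
  pop 3: indeg[4]->1 | ready=[6, 7] | order so far=[5, 1, 0, 2, 3]
  pop 6: no out-edges | ready=[7] | order so far=[5, 1, 0, 2, 3, 6]
  pop 7: indeg[4]->0 | ready=[4] | order so far=[5, 1, 0, 2, 3, 6, 7]
  pop 4: no out-edges | ready=[] | order so far=[5, 1, 0, 2, 3, 6, 7, 4]
New canonical toposort: [5, 1, 0, 2, 3, 6, 7, 4]
Compare positions:
  Node 0: index 0 -> 2 (moved)
  Node 1: index 2 -> 1 (moved)
  Node 2: index 3 -> 3 (same)
  Node 3: index 4 -> 4 (same)
  Node 4: index 7 -> 7 (same)
  Node 5: index 1 -> 0 (moved)
  Node 6: index 5 -> 5 (same)
  Node 7: index 6 -> 6 (same)
Nodes that changed position: 0 1 5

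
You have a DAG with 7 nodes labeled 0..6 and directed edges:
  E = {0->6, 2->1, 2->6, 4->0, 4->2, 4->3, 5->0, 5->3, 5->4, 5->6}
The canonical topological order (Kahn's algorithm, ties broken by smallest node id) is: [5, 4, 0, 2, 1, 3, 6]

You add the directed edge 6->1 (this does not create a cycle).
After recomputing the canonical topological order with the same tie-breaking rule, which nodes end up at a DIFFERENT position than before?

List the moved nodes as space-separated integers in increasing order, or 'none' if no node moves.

Answer: 1 3 6

Derivation:
Old toposort: [5, 4, 0, 2, 1, 3, 6]
Added edge 6->1
Recompute Kahn (smallest-id tiebreak):
  initial in-degrees: [2, 2, 1, 2, 1, 0, 3]
  ready (indeg=0): [5]
  pop 5: indeg[0]->1; indeg[3]->1; indeg[4]->0; indeg[6]->2 | ready=[4] | order so far=[5]
  pop 4: indeg[0]->0; indeg[2]->0; indeg[3]->0 | ready=[0, 2, 3] | order so far=[5, 4]
  pop 0: indeg[6]->1 | ready=[2, 3] | order so far=[5, 4, 0]
  pop 2: indeg[1]->1; indeg[6]->0 | ready=[3, 6] | order so far=[5, 4, 0, 2]
  pop 3: no out-edges | ready=[6] | order so far=[5, 4, 0, 2, 3]
  pop 6: indeg[1]->0 | ready=[1] | order so far=[5, 4, 0, 2, 3, 6]
  pop 1: no out-edges | ready=[] | order so far=[5, 4, 0, 2, 3, 6, 1]
New canonical toposort: [5, 4, 0, 2, 3, 6, 1]
Compare positions:
  Node 0: index 2 -> 2 (same)
  Node 1: index 4 -> 6 (moved)
  Node 2: index 3 -> 3 (same)
  Node 3: index 5 -> 4 (moved)
  Node 4: index 1 -> 1 (same)
  Node 5: index 0 -> 0 (same)
  Node 6: index 6 -> 5 (moved)
Nodes that changed position: 1 3 6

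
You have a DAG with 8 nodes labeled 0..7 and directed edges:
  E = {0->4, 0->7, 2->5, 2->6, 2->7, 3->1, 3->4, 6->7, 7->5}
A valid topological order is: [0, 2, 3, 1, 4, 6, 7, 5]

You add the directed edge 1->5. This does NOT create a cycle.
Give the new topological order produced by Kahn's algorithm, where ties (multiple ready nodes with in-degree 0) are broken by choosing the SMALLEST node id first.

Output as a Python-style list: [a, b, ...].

Old toposort: [0, 2, 3, 1, 4, 6, 7, 5]
Added edge: 1->5
Position of 1 (3) < position of 5 (7). Old order still valid.
Run Kahn's algorithm (break ties by smallest node id):
  initial in-degrees: [0, 1, 0, 0, 2, 3, 1, 3]
  ready (indeg=0): [0, 2, 3]
  pop 0: indeg[4]->1; indeg[7]->2 | ready=[2, 3] | order so far=[0]
  pop 2: indeg[5]->2; indeg[6]->0; indeg[7]->1 | ready=[3, 6] | order so far=[0, 2]
  pop 3: indeg[1]->0; indeg[4]->0 | ready=[1, 4, 6] | order so far=[0, 2, 3]
  pop 1: indeg[5]->1 | ready=[4, 6] | order so far=[0, 2, 3, 1]
  pop 4: no out-edges | ready=[6] | order so far=[0, 2, 3, 1, 4]
  pop 6: indeg[7]->0 | ready=[7] | order so far=[0, 2, 3, 1, 4, 6]
  pop 7: indeg[5]->0 | ready=[5] | order so far=[0, 2, 3, 1, 4, 6, 7]
  pop 5: no out-edges | ready=[] | order so far=[0, 2, 3, 1, 4, 6, 7, 5]
  Result: [0, 2, 3, 1, 4, 6, 7, 5]

Answer: [0, 2, 3, 1, 4, 6, 7, 5]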